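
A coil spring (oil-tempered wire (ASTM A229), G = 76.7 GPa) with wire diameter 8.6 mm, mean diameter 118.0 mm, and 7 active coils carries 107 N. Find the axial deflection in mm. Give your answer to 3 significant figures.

23.5 mm

k = Gd⁴/(8D³N_a) = (76.7×10³)(8.6⁴)/(8·118.0³·7) = 4.5599 N/mm
δ = F/k = 107 / 4.5599 = 23.465 mm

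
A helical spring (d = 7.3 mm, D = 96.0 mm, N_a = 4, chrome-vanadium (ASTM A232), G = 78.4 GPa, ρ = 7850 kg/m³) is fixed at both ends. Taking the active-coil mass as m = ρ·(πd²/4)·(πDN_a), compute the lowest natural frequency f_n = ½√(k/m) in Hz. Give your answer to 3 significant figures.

k = Gd⁴/(8D³N_a) = (78.4×10³)(7.3⁴)/(8·96.0³·4) = 7.864 N/mm = 7864 N/m
Wire length L = πDN_a = π·96.0·4 = 1206.4 mm
m = ρ·(πd²/4)·L = 7850 × 41.854×10⁻⁶ m² × 1.2064 m = 0.39636 kg
f_n = ½√(k/m) = 0.5·√(7864/0.39636) = 0.5·√(19841) = 70.429 Hz

70.4 Hz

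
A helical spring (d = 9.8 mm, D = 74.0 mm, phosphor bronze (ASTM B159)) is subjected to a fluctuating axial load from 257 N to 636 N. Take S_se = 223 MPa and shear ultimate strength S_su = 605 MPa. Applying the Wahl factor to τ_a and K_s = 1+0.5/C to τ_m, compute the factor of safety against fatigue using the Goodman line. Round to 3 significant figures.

2.77

C = D/d = 74.0/9.8 = 7.5510; K_W = (4C−1)/(4C−4)+0.615/C = 1.1959; K_s = 1+0.5/C = 1.0662
F_a = (F_max−F_min)/2 = 189.5 N; F_m = (F_max+F_min)/2 = 446.5 N
τ_a = K_W·8F_aD/(πd³) = 1.1959 × 37.94 = 45.374 MPa
τ_m = K_s·8F_mD/(πd³) = 1.0662 × 89.395 = 95.315 MPa
Goodman: 1/n_f = τ_a/S_se + τ_m/S_su = 45.374/223 + 95.315/605 = 0.20347 + 0.15755 = 0.36102
n_f = 1/0.36102 = 2.77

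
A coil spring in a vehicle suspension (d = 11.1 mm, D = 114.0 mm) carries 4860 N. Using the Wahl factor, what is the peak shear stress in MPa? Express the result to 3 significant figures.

Spring index C = D/d = 114.0/11.1 = 10.2703
K_W = (4C−1)/(4C−4) + 0.615/C = 40.081/37.081 + 0.0599 = 1.1408
τ₀ = 8FD/(πd³) = 8·4860·114.0/(π·11.1³) = 4.43232e+06/4296.5 = 1031.6 MPa
τ_max = K·τ₀ = 1.1408 × 1031.6 = 1176.8 MPa

1180 MPa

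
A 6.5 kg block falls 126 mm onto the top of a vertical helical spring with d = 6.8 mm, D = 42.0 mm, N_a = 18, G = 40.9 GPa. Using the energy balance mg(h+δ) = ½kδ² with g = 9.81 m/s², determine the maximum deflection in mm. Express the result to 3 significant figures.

52.7 mm

k = Gd⁴/(8D³N_a) = (40.9×10³)(6.8⁴)/(8·42.0³·18) = 8.1969 N/mm
W = mg = 6.5 × 9.81 = 63.765 N
½kδ² − Wδ − Wh = 0 → δ = (W + √(W² + 2kWh))/k
δ = (63.765 + √(4066 + 131714))/8.1969 = (63.765 + 368.48)/8.1969 = 52.733 mm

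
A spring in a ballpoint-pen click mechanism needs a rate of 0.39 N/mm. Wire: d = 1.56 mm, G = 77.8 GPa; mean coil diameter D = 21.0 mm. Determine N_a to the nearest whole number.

N_a = Gd⁴/(8D³k) = (77.8×10³ × 1.56⁴)/(8 × 21.0³ × 0.39)
    = 460763 / 28894.3 = 15.95 → 16 coils

16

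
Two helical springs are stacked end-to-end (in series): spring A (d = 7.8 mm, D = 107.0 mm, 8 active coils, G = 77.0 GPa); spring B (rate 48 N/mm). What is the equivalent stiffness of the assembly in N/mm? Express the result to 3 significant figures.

3.38 N/mm

k_A = Gd⁴/(8D³N_a) = (77.0×10³)(7.8⁴)/(8·107.0³·8) = 3.6353 N/mm
Series: 1/k_eq = 1/3.6353 + 1/48 = 0.29592; k_eq = 3.3793 N/mm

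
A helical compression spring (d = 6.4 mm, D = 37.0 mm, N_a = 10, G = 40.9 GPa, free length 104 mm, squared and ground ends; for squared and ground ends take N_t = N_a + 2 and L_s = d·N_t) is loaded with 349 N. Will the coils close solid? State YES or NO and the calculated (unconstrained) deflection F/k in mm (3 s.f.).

k = Gd⁴/(8D³N_a) = (40.9×10³)(6.4⁴)/(8·37.0³·10) = 16.934 N/mm
N_t = 12; L_s = 6.4·12 = 76.8 mm; δ_solid = L₀ − L_s = 104 − 76.8 = 27.2 mm
δ = F/k = 349/16.934 = 20.61 mm
δ < δ_solid → spring does not go solid

NO, δ = 20.6 mm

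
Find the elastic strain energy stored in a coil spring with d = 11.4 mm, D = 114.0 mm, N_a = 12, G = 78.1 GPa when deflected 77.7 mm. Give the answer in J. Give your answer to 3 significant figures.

28.0 J

k = Gd⁴/(8D³N_a) = (78.1×10³)(11.4⁴)/(8·114.0³·12) = 9.2744 N/mm
U = ½kδ² = 0.5 × 9.2744 × 77.7² = 27996 N·mm = 27.996 J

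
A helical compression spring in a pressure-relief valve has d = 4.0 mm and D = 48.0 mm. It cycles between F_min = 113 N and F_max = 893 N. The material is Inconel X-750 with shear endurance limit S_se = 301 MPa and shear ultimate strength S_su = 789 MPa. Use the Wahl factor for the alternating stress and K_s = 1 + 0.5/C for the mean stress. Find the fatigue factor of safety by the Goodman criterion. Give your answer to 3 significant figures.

C = D/d = 48.0/4.0 = 12.0000; K_W = (4C−1)/(4C−4)+0.615/C = 1.1194; K_s = 1+0.5/C = 1.0417
F_a = (F_max−F_min)/2 = 390 N; F_m = (F_max+F_min)/2 = 503 N
τ_a = K_W·8F_aD/(πd³) = 1.1194 × 744.85 = 833.8 MPa
τ_m = K_s·8F_mD/(πd³) = 1.0417 × 960.66 = 1000.7 MPa
Goodman: 1/n_f = τ_a/S_se + τ_m/S_su = 833.8/301 + 1000.7/789 = 2.77011 + 1.26830 = 4.0384
n_f = 1/4.0384 = 0.2476

0.248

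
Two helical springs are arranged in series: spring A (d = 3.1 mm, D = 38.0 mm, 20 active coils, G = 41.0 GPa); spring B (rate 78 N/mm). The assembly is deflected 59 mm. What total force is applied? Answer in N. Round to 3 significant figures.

25.3 N

k_A = Gd⁴/(8D³N_a) = (41.0×10³)(3.1⁴)/(8·38.0³·20) = 0.43128 N/mm
Series: 1/k_eq = 1/0.43128 + 1/78 = 2.3315; k_eq = 0.42891 N/mm
F = k_eq·δ = 0.42891·59 = 25.306 N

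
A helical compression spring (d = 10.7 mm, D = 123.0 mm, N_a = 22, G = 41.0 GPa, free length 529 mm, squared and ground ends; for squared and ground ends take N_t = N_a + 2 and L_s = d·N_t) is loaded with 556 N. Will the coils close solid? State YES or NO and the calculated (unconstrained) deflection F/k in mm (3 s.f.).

YES, δ = 339 mm

k = Gd⁴/(8D³N_a) = (41.0×10³)(10.7⁴)/(8·123.0³·22) = 1.6409 N/mm
N_t = 24; L_s = 10.7·24 = 256.8 mm; δ_solid = L₀ − L_s = 529 − 256.8 = 272.2 mm
δ = F/k = 556/1.6409 = 338.83 mm
δ ≥ δ_solid → spring goes solid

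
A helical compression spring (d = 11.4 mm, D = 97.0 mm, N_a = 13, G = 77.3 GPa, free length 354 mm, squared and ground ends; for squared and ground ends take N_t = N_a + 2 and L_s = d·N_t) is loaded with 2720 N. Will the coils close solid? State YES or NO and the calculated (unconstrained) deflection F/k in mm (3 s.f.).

YES, δ = 198 mm

k = Gd⁴/(8D³N_a) = (77.3×10³)(11.4⁴)/(8·97.0³·13) = 13.755 N/mm
N_t = 15; L_s = 11.4·15 = 171 mm; δ_solid = L₀ − L_s = 354 − 171 = 183 mm
δ = F/k = 2720/13.755 = 197.75 mm
δ ≥ δ_solid → spring goes solid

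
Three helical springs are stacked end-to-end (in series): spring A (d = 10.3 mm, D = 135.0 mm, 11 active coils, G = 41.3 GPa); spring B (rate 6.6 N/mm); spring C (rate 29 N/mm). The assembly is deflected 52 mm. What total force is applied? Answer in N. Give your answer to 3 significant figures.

k_A = Gd⁴/(8D³N_a) = (41.3×10³)(10.3⁴)/(8·135.0³·11) = 2.1469 N/mm
Series: 1/k_eq = 1/2.1469 + 1/6.6 + 1/29 = 0.65178; k_eq = 1.5343 N/mm
F = k_eq·δ = 1.5343·52 = 79.781 N

79.8 N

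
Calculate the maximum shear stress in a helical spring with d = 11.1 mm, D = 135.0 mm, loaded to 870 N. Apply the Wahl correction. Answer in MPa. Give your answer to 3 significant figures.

Spring index C = D/d = 135.0/11.1 = 12.1622
K_W = (4C−1)/(4C−4) + 0.615/C = 47.649/44.649 + 0.0506 = 1.1178
τ₀ = 8FD/(πd³) = 8·870·135.0/(π·11.1³) = 939600/4296.5 = 218.69 MPa
τ_max = K·τ₀ = 1.1178 × 218.69 = 244.44 MPa

244 MPa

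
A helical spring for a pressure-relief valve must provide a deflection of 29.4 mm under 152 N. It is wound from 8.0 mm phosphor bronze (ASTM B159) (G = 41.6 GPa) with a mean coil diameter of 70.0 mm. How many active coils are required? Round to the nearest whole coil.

12

Required rate k = F/δ = 152/29.4 = 5.1701 N/mm
N_a = Gd⁴/(8D³k) = (41.6×10³ × 8.0⁴)/(8 × 70.0³ × 5.1701)
    = 1.70394e+08 / 1.41867e+07 = 12.01 → 12 coils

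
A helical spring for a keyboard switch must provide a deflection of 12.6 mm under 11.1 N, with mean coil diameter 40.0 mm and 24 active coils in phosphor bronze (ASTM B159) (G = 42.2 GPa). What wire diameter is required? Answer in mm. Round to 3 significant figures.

4.00 mm

Required rate k = F/δ = 11.1/12.6 = 0.88095 N/mm
d = (8D³N_a·k / G)^(1/4) = (8·40.0³·24·0.88095 / (42.2×10³))^0.25
  = (256.52)^0.25 = 4.0020 mm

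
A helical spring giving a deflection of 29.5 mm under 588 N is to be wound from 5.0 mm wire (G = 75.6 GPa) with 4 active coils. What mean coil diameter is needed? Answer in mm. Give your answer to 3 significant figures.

42.0 mm

Required rate k = F/δ = 588/29.5 = 19.932 N/mm
D = (Gd⁴/(8N_a·k))^(1/3) = (75.6×10³·5.0⁴/(8·4·19.932))^(1/3)
  = (74079.2)^(1/3) = 41.9983 mm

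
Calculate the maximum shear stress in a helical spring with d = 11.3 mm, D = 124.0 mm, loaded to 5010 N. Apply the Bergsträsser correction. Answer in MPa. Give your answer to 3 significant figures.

Spring index C = D/d = 124.0/11.3 = 10.9735
K_B = (4C+2)/(4C−3) = 45.894/40.894 = 1.1223
τ₀ = 8FD/(πd³) = 8·5010·124.0/(π·11.3³) = 4.96992e+06/4533 = 1096.4 MPa
τ_max = K·τ₀ = 1.1223 × 1096.4 = 1230.4 MPa

1230 MPa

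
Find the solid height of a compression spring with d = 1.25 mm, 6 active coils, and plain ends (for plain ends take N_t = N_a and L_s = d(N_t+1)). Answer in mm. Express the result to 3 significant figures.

plain ends: N_t = N_a = 6
L_s = d·(N_t+1) = 1.25 × 7 = 8.75 mm

8.75 mm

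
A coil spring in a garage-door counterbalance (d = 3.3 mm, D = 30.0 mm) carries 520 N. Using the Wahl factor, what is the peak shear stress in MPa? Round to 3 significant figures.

1280 MPa

Spring index C = D/d = 30.0/3.3 = 9.0909
K_W = (4C−1)/(4C−4) + 0.615/C = 35.364/32.364 + 0.0676 = 1.1603
τ₀ = 8FD/(πd³) = 8·520·30.0/(π·3.3³) = 124800/112.9 = 1105.4 MPa
τ_max = K·τ₀ = 1.1603 × 1105.4 = 1282.7 MPa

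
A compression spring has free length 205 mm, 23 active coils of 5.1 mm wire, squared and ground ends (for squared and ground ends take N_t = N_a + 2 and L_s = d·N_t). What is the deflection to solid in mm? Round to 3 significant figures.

77.5 mm

N_t = 25; L_s = 5.1·25 = 127.5 mm
δ_solid = L₀ − L_s = 205 − 127.5 = 77.5 mm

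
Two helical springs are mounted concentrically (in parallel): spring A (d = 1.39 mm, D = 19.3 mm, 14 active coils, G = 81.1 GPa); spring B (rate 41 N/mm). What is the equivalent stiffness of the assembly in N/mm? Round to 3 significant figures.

41.4 N/mm

k_A = Gd⁴/(8D³N_a) = (81.1×10³)(1.39⁴)/(8·19.3³·14) = 0.376 N/mm
Parallel: k_eq = 0.376 + 41 = 41.376 N/mm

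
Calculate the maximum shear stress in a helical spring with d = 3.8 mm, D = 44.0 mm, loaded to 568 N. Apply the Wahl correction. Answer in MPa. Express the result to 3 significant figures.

Spring index C = D/d = 44.0/3.8 = 11.5789
K_W = (4C−1)/(4C−4) + 0.615/C = 45.316/42.316 + 0.0531 = 1.1240
τ₀ = 8FD/(πd³) = 8·568·44.0/(π·3.8³) = 199936/172.39 = 1159.8 MPa
τ_max = K·τ₀ = 1.1240 × 1159.8 = 1303.6 MPa

1300 MPa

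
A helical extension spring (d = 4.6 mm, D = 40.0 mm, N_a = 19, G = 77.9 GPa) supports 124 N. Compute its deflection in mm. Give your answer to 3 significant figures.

k = Gd⁴/(8D³N_a) = (77.9×10³)(4.6⁴)/(8·40.0³·19) = 3.5855 N/mm
δ = F/k = 124 / 3.5855 = 34.584 mm

34.6 mm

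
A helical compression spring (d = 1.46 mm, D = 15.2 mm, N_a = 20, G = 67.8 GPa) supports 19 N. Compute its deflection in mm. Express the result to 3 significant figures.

34.7 mm

k = Gd⁴/(8D³N_a) = (67.8×10³)(1.46⁴)/(8·15.2³·20) = 0.54826 N/mm
δ = F/k = 19 / 0.54826 = 34.655 mm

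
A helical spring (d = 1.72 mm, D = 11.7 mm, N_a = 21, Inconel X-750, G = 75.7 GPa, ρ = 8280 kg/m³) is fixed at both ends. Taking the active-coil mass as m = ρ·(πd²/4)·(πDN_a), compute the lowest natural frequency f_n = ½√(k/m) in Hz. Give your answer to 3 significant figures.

204 Hz

k = Gd⁴/(8D³N_a) = (75.7×10³)(1.72⁴)/(8·11.7³·21) = 2.4623 N/mm = 2462.3 N/m
Wire length L = πDN_a = π·11.7·21 = 771.89 mm
m = ρ·(πd²/4)·L = 8280 × 2.3235×10⁻⁶ m² × 0.77189 m = 0.01485 kg
f_n = ½√(k/m) = 0.5·√(2462.3/0.01485) = 0.5·√(1.6581e+05) = 203.6 Hz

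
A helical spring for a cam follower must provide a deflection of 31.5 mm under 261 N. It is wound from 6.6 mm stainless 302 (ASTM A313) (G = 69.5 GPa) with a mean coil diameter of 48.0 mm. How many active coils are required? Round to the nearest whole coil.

Required rate k = F/δ = 261/31.5 = 8.2857 N/mm
N_a = Gd⁴/(8D³k) = (69.5×10³ × 6.6⁴)/(8 × 48.0³ × 8.2857)
    = 1.31874e+08 / 7.33067e+06 = 17.99 → 18 coils

18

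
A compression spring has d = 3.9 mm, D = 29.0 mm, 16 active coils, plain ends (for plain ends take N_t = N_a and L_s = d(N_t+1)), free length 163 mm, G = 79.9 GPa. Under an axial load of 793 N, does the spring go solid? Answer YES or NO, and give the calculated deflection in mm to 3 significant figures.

YES, δ = 134 mm

k = Gd⁴/(8D³N_a) = (79.9×10³)(3.9⁴)/(8·29.0³·16) = 5.9211 N/mm
N_t = 16; L_s = 3.9·17 = 66.3 mm; δ_solid = L₀ − L_s = 163 − 66.3 = 96.7 mm
δ = F/k = 793/5.9211 = 133.93 mm
δ ≥ δ_solid → spring goes solid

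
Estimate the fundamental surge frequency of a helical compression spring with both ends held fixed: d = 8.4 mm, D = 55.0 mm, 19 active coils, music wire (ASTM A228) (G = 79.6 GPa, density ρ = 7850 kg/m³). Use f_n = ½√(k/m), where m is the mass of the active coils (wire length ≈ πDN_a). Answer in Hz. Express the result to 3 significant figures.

52.4 Hz

k = Gd⁴/(8D³N_a) = (79.6×10³)(8.4⁴)/(8·55.0³·19) = 15.671 N/mm = 15671 N/m
Wire length L = πDN_a = π·55.0·19 = 3283 mm
m = ρ·(πd²/4)·L = 7850 × 55.418×10⁻⁶ m² × 3.283 m = 1.4282 kg
f_n = ½√(k/m) = 0.5·√(15671/1.4282) = 0.5·√(10973) = 52.375 Hz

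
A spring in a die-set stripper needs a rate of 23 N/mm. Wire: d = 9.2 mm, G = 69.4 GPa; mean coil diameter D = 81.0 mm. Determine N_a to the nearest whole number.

5

N_a = Gd⁴/(8D³k) = (69.4×10³ × 9.2⁴)/(8 × 81.0³ × 23)
    = 4.97177e+08 / 9.77851e+07 = 5.084 → 5 coils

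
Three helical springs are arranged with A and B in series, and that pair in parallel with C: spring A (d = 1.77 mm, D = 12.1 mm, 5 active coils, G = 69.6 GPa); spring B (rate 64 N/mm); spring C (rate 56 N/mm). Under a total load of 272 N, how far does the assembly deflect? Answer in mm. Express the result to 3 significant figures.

4.23 mm

k_A = Gd⁴/(8D³N_a) = (69.6×10³)(1.77⁴)/(8·12.1³·5) = 9.6402 N/mm
Springs A,B series: k_AB = 1/(1/9.6402+1/64) = 8.3782 N/mm; parallel with C: k_eq = 8.3782+56 = 64.378 N/mm
δ = F/k_eq = 272/64.378 = 4.225 mm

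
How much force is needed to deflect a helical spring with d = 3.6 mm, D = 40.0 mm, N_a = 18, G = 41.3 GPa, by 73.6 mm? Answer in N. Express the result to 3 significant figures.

55.4 N

k = Gd⁴/(8D³N_a) = (41.3×10³)(3.6⁴)/(8·40.0³·18) = 0.75269 N/mm
F = k·δ = 0.75269 × 73.6 = 55.398 N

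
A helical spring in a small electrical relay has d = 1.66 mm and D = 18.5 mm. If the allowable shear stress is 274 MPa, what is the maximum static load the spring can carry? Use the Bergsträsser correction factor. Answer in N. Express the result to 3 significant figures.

C = D/d = 18.5/1.66 = 11.1446
K_B = (4C+2)/(4C−3) = 46.578/41.578 = 1.1203
τ_max = K·8FD/(πd³) → F_max = τ_allow·πd³/(8DK)
F_max = 274·π·1.66³/(8·18.5·1.1203) = 3937.5/165.8 = 23.749 N

23.7 N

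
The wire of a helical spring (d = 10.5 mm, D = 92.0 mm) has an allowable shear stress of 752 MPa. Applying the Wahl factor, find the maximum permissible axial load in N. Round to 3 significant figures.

C = D/d = 92.0/10.5 = 8.7619
K_W = (4C−1)/(4C−4) + 0.615/C = 34.048/31.048 + 0.0702 = 1.1668
τ_max = K·8FD/(πd³) → F_max = τ_allow·πd³/(8DK)
F_max = 752·π·10.5³/(8·92.0·1.1668) = 2.7349e+06/858.78 = 3184.6 N

3180 N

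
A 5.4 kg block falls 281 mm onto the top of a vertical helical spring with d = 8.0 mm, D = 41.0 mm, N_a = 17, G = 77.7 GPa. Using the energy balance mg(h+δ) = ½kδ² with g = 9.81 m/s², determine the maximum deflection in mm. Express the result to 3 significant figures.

31.2 mm

k = Gd⁴/(8D³N_a) = (77.7×10³)(8.0⁴)/(8·41.0³·17) = 33.954 N/mm
W = mg = 5.4 × 9.81 = 52.974 N
½kδ² − Wδ − Wh = 0 → δ = (W + √(W² + 2kWh))/k
δ = (52.974 + √(2806.2 + 1.01086e+06))/33.954 = (52.974 + 1006.8)/33.954 = 31.212 mm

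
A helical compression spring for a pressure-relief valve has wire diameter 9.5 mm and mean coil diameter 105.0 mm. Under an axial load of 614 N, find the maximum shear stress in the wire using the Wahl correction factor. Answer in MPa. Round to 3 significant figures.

216 MPa

Spring index C = D/d = 105.0/9.5 = 11.0526
K_W = (4C−1)/(4C−4) + 0.615/C = 43.211/40.211 + 0.0556 = 1.1303
τ₀ = 8FD/(πd³) = 8·614·105.0/(π·9.5³) = 515760/2693.5 = 191.48 MPa
τ_max = K·τ₀ = 1.1303 × 191.48 = 216.42 MPa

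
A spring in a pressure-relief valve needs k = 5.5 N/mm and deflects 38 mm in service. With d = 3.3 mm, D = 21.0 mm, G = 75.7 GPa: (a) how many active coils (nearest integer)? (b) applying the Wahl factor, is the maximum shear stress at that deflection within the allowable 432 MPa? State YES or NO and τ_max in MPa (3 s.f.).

N_a = Gd⁴/(8D³k) = (75.7×10³)(3.3⁴)/(8·21.0³·5.5) = 22.03 → N_a = 22
Actual rate k = Gd⁴/(8D³·22) = 5.5078 N/mm
Working load F = kδ = 5.5078·38 = 209.3 N
C = 21.0/3.3 = 6.3636; K_W = (4C−1)/(4C−4)+0.615/C = 1.2365
τ_max = K_W·8FD/(πd³) = 1.2365·311.45 = 385.09 MPa
τ_max ≤ 432 MPa → acceptable

(a) 22 coils; (b) YES, τ_max = 385 MPa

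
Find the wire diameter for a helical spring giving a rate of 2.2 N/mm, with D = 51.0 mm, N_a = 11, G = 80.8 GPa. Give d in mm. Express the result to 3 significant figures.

d = (8D³N_a·k / G)^(1/4) = (8·51.0³·11·2.2 / (80.8×10³))^0.25
  = (317.84)^0.25 = 4.2223 mm

4.22 mm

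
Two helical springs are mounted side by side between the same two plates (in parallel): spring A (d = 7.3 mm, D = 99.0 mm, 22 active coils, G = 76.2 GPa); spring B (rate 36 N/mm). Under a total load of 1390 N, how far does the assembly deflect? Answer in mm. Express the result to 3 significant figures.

k_A = Gd⁴/(8D³N_a) = (76.2×10³)(7.3⁴)/(8·99.0³·22) = 1.2672 N/mm
Parallel: k_eq = 1.2672 + 36 = 37.267 N/mm
δ = F/k_eq = 1390/37.267 = 37.298 mm

37.3 mm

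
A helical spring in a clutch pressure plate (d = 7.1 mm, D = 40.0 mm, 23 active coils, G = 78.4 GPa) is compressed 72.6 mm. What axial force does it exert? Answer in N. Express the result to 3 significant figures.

k = Gd⁴/(8D³N_a) = (78.4×10³)(7.1⁴)/(8·40.0³·23) = 16.918 N/mm
F = k·δ = 16.918 × 72.6 = 1228.3 N

1230 N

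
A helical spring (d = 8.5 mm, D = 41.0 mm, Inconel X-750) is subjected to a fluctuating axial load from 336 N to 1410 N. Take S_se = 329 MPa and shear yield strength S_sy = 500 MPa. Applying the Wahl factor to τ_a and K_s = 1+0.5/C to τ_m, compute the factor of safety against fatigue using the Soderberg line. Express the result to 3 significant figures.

1.44

C = D/d = 41.0/8.5 = 4.8235; K_W = (4C−1)/(4C−4)+0.615/C = 1.3237; K_s = 1+0.5/C = 1.1037
F_a = (F_max−F_min)/2 = 537 N; F_m = (F_max+F_min)/2 = 873 N
τ_a = K_W·8F_aD/(πd³) = 1.3237 × 91.294 = 120.84 MPa
τ_m = K_s·8F_mD/(πd³) = 1.1037 × 148.42 = 163.8 MPa
Soderberg: 1/n_f = τ_a/S_se + τ_m/S_sy = 120.84/329 + 163.8/500 = 0.36730 + 0.32760 = 0.6949
n_f = 1/0.6949 = 1.439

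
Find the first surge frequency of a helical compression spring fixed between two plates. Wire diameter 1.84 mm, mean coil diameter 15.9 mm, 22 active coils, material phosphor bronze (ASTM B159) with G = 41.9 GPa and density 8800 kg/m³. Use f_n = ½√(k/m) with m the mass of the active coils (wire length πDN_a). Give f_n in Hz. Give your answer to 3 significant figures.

k = Gd⁴/(8D³N_a) = (41.9×10³)(1.84⁴)/(8·15.9³·22) = 0.67886 N/mm = 678.86 N/m
Wire length L = πDN_a = π·15.9·22 = 1098.9 mm
m = ρ·(πd²/4)·L = 8800 × 2.659×10⁻⁶ m² × 1.0989 m = 0.025714 kg
f_n = ½√(k/m) = 0.5·√(678.86/0.025714) = 0.5·√(26400) = 81.24 Hz

81.2 Hz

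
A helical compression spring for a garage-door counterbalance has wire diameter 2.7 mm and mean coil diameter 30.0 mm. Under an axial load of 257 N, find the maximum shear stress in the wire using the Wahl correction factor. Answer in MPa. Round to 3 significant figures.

Spring index C = D/d = 30.0/2.7 = 11.1111
K_W = (4C−1)/(4C−4) + 0.615/C = 43.444/40.444 + 0.0554 = 1.1295
τ₀ = 8FD/(πd³) = 8·257·30.0/(π·2.7³) = 61680/61.836 = 997.48 MPa
τ_max = K·τ₀ = 1.1295 × 997.48 = 1126.7 MPa

1130 MPa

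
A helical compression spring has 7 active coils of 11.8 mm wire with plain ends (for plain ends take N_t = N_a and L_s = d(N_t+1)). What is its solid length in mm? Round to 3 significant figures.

94.4 mm

plain ends: N_t = N_a = 7
L_s = d·(N_t+1) = 11.8 × 8 = 94.4 mm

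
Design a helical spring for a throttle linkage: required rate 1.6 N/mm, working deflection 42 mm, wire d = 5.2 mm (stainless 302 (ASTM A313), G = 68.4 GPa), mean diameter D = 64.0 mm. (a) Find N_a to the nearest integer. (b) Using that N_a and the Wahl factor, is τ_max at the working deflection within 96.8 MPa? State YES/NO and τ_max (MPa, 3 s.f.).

(a) 15 coils; (b) YES, τ_max = 86.4 MPa

N_a = Gd⁴/(8D³k) = (68.4×10³)(5.2⁴)/(8·64.0³·1.6) = 14.9 → N_a = 15
Actual rate k = Gd⁴/(8D³·15) = 1.5898 N/mm
Working load F = kδ = 1.5898·42 = 66.772 N
C = 64.0/5.2 = 12.3077; K_W = (4C−1)/(4C−4)+0.615/C = 1.1163
τ_max = K_W·8FD/(πd³) = 1.1163·77.394 = 86.395 MPa
τ_max ≤ 96.8 MPa → acceptable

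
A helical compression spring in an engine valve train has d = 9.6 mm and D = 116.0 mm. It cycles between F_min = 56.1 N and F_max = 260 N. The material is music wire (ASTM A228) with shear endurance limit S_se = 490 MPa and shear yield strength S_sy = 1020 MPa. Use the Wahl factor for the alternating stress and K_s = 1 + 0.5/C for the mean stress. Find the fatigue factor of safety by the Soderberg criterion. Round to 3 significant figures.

7.60

C = D/d = 116.0/9.6 = 12.0833; K_W = (4C−1)/(4C−4)+0.615/C = 1.1186; K_s = 1+0.5/C = 1.0414
F_a = (F_max−F_min)/2 = 101.95 N; F_m = (F_max+F_min)/2 = 158.05 N
τ_a = K_W·8F_aD/(πd³) = 1.1186 × 34.039 = 38.074 MPa
τ_m = K_s·8F_mD/(πd³) = 1.0414 × 52.769 = 54.953 MPa
Soderberg: 1/n_f = τ_a/S_se + τ_m/S_sy = 38.074/490 + 54.953/1020 = 0.07770 + 0.05388 = 0.13158
n_f = 1/0.13158 = 7.6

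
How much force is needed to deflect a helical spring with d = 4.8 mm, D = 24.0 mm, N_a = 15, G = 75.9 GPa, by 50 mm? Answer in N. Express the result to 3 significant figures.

1210 N

k = Gd⁴/(8D³N_a) = (75.9×10³)(4.8⁴)/(8·24.0³·15) = 24.288 N/mm
F = k·δ = 24.288 × 50 = 1214.4 N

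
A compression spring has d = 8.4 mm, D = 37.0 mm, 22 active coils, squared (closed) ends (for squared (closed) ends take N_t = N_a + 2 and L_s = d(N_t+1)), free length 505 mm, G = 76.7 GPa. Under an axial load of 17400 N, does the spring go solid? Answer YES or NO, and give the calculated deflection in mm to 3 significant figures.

k = Gd⁴/(8D³N_a) = (76.7×10³)(8.4⁴)/(8·37.0³·22) = 42.835 N/mm
N_t = 24; L_s = 8.4·25 = 210 mm; δ_solid = L₀ − L_s = 505 − 210 = 295 mm
δ = F/k = 17400/42.835 = 406.21 mm
δ ≥ δ_solid → spring goes solid

YES, δ = 406 mm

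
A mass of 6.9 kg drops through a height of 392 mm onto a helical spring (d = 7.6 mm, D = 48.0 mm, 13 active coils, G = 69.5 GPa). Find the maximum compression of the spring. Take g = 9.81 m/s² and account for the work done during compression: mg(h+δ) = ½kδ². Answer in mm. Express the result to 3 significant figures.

54.8 mm

k = Gd⁴/(8D³N_a) = (69.5×10³)(7.6⁴)/(8·48.0³·13) = 20.16 N/mm
W = mg = 6.9 × 9.81 = 67.689 N
½kδ² − Wδ − Wh = 0 → δ = (W + √(W² + 2kWh))/k
δ = (67.689 + √(4581.8 + 1.06983e+06))/20.16 = (67.689 + 1036.5)/20.16 = 54.774 mm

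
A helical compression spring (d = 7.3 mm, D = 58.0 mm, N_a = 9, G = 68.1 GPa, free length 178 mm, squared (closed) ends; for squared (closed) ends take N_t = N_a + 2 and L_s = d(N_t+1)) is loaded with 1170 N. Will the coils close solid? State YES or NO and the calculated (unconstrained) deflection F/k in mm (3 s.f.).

NO, δ = 85.0 mm

k = Gd⁴/(8D³N_a) = (68.1×10³)(7.3⁴)/(8·58.0³·9) = 13.766 N/mm
N_t = 11; L_s = 7.3·12 = 87.6 mm; δ_solid = L₀ − L_s = 178 − 87.6 = 90.4 mm
δ = F/k = 1170/13.766 = 84.989 mm
δ < δ_solid → spring does not go solid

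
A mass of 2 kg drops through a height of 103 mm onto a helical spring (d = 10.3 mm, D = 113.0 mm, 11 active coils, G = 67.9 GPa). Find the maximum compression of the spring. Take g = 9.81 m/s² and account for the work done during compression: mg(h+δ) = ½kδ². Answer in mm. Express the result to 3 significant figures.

29.4 mm

k = Gd⁴/(8D³N_a) = (67.9×10³)(10.3⁴)/(8·113.0³·11) = 6.0187 N/mm
W = mg = 2 × 9.81 = 19.62 N
½kδ² − Wδ − Wh = 0 → δ = (W + √(W² + 2kWh))/k
δ = (19.62 + √(384.94 + 24325.8))/6.0187 = (19.62 + 157.2)/6.0187 = 29.378 mm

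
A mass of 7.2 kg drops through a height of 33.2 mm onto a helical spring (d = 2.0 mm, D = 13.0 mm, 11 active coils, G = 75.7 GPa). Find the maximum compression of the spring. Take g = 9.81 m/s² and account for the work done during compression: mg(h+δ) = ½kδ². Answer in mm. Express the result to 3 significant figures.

k = Gd⁴/(8D³N_a) = (75.7×10³)(2.0⁴)/(8·13.0³·11) = 6.2647 N/mm
W = mg = 7.2 × 9.81 = 70.632 N
½kδ² − Wδ − Wh = 0 → δ = (W + √(W² + 2kWh))/k
δ = (70.632 + √(4988.9 + 29381.4))/6.2647 = (70.632 + 185.39)/6.2647 = 40.867 mm

40.9 mm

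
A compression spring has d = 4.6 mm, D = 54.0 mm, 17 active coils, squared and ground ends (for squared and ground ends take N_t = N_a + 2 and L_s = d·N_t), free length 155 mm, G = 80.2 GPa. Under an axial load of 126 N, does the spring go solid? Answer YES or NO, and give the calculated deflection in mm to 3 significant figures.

YES, δ = 75.1 mm

k = Gd⁴/(8D³N_a) = (80.2×10³)(4.6⁴)/(8·54.0³·17) = 1.6768 N/mm
N_t = 19; L_s = 4.6·19 = 87.4 mm; δ_solid = L₀ − L_s = 155 − 87.4 = 67.6 mm
δ = F/k = 126/1.6768 = 75.142 mm
δ ≥ δ_solid → spring goes solid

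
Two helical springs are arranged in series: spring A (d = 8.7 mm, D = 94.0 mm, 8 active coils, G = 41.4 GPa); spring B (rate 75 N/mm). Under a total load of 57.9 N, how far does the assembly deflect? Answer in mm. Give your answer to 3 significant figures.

13.7 mm

k_A = Gd⁴/(8D³N_a) = (41.4×10³)(8.7⁴)/(8·94.0³·8) = 4.4618 N/mm
Series: 1/k_eq = 1/4.4618 + 1/75 = 0.23746; k_eq = 4.2113 N/mm
δ = F/k_eq = 57.9/4.2113 = 13.749 mm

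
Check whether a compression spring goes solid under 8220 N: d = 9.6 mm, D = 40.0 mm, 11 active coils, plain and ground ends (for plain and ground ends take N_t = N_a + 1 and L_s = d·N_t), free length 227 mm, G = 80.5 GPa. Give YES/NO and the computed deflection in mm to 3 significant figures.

k = Gd⁴/(8D³N_a) = (80.5×10³)(9.6⁴)/(8·40.0³·11) = 121.4 N/mm
N_t = 12; L_s = 9.6·12 = 115.2 mm; δ_solid = L₀ − L_s = 227 − 115.2 = 111.8 mm
δ = F/k = 8220/121.4 = 67.71 mm
δ < δ_solid → spring does not go solid

NO, δ = 67.7 mm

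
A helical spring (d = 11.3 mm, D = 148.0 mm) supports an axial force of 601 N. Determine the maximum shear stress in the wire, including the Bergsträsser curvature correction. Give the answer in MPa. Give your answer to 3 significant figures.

173 MPa

Spring index C = D/d = 148.0/11.3 = 13.0973
K_B = (4C+2)/(4C−3) = 54.389/49.389 = 1.1012
τ₀ = 8FD/(πd³) = 8·601·148.0/(π·11.3³) = 711584/4533 = 156.98 MPa
τ_max = K·τ₀ = 1.1012 × 156.98 = 172.87 MPa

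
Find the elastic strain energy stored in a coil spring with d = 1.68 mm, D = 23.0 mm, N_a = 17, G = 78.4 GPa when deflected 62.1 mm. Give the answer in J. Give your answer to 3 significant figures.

k = Gd⁴/(8D³N_a) = (78.4×10³)(1.68⁴)/(8·23.0³·17) = 0.37743 N/mm
U = ½kδ² = 0.5 × 0.37743 × 62.1² = 727.75 N·mm = 0.72775 J

0.728 J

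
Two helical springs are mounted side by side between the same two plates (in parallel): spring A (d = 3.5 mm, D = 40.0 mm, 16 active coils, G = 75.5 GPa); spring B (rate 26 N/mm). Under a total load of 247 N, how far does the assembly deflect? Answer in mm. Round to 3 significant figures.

k_A = Gd⁴/(8D³N_a) = (75.5×10³)(3.5⁴)/(8·40.0³·16) = 1.383 N/mm
Parallel: k_eq = 1.383 + 26 = 27.383 N/mm
δ = F/k_eq = 247/27.383 = 9.0202 mm

9.02 mm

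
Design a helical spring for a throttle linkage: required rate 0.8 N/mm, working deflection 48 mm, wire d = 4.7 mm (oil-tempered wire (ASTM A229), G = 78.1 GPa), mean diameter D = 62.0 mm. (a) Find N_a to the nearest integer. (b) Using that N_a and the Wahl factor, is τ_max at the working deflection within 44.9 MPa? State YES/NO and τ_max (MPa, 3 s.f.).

N_a = Gd⁴/(8D³k) = (78.1×10³)(4.7⁴)/(8·62.0³·0.8) = 24.99 → N_a = 25
Actual rate k = Gd⁴/(8D³·25) = 0.79953 N/mm
Working load F = kδ = 0.79953·48 = 38.378 N
C = 62.0/4.7 = 13.1915; K_W = (4C−1)/(4C−4)+0.615/C = 1.1081
τ_max = K_W·8FD/(πd³) = 1.1081·58.36 = 64.671 MPa
τ_max > 44.9 MPa → exceeds allowable

(a) 25 coils; (b) NO, τ_max = 64.7 MPa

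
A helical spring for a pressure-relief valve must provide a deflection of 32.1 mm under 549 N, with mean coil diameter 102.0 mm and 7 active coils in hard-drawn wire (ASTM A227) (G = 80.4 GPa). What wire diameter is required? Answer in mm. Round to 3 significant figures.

Required rate k = F/δ = 549/32.1 = 17.103 N/mm
d = (8D³N_a·k / G)^(1/4) = (8·102.0³·7·17.103 / (80.4×10³))^0.25
  = (12642)^0.25 = 10.6035 mm

10.6 mm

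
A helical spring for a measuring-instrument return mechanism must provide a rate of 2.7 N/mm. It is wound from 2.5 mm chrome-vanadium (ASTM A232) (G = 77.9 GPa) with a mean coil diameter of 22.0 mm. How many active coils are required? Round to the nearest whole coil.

13

N_a = Gd⁴/(8D³k) = (77.9×10³ × 2.5⁴)/(8 × 22.0³ × 2.7)
    = 3.04297e+06 / 229997 = 13.23 → 13 coils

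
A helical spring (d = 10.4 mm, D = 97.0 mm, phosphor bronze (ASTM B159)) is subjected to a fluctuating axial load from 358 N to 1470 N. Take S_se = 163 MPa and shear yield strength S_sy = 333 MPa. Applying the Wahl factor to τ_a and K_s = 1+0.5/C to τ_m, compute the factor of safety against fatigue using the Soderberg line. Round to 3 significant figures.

C = D/d = 97.0/10.4 = 9.3269; K_W = (4C−1)/(4C−4)+0.615/C = 1.1560; K_s = 1+0.5/C = 1.0536
F_a = (F_max−F_min)/2 = 556 N; F_m = (F_max+F_min)/2 = 914 N
τ_a = K_W·8F_aD/(πd³) = 1.1560 × 122.09 = 141.14 MPa
τ_m = K_s·8F_mD/(πd³) = 1.0536 × 200.7 = 211.46 MPa
Soderberg: 1/n_f = τ_a/S_se + τ_m/S_sy = 141.14/163 + 211.46/333 = 0.86588 + 0.63503 = 1.5009
n_f = 1/1.5009 = 0.6663

0.666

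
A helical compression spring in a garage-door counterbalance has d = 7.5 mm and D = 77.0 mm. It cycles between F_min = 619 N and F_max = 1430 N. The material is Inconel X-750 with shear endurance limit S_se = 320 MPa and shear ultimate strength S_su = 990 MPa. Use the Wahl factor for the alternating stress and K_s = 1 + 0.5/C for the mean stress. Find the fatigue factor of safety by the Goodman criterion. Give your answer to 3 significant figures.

0.850

C = D/d = 77.0/7.5 = 10.2667; K_W = (4C−1)/(4C−4)+0.615/C = 1.1408; K_s = 1+0.5/C = 1.0487
F_a = (F_max−F_min)/2 = 405.5 N; F_m = (F_max+F_min)/2 = 1024.5 N
τ_a = K_W·8F_aD/(πd³) = 1.1408 × 188.47 = 215.01 MPa
τ_m = K_s·8F_mD/(πd³) = 1.0487 × 476.17 = 499.36 MPa
Goodman: 1/n_f = τ_a/S_se + τ_m/S_su = 215.01/320 + 499.36/990 = 0.67191 + 0.50440 = 1.1763
n_f = 1/1.1763 = 0.8501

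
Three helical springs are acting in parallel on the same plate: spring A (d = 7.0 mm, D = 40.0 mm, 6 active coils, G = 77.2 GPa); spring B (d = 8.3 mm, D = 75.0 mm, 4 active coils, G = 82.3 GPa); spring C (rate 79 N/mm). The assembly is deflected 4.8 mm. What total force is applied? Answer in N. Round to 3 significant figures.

808 N

k_A = Gd⁴/(8D³N_a) = (77.2×10³)(7.0⁴)/(8·40.0³·6) = 60.338 N/mm
k_B = Gd⁴/(8D³N_a) = (82.3×10³)(8.3⁴)/(8·75.0³·4) = 28.932 N/mm
Parallel: k_eq = 60.338 + 28.932 + 79 = 168.27 N/mm
F = k_eq·δ = 168.27·4.8 = 807.69 N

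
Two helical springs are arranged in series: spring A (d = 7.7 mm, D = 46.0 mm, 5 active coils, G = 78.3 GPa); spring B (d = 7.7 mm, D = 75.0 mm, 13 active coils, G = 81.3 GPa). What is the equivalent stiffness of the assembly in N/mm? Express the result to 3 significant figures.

k_A = Gd⁴/(8D³N_a) = (78.3×10³)(7.7⁴)/(8·46.0³·5) = 70.695 N/mm
k_B = Gd⁴/(8D³N_a) = (81.3×10³)(7.7⁴)/(8·75.0³·13) = 6.5138 N/mm
Series: 1/k_eq = 1/70.695 + 1/6.5138 = 0.16766; k_eq = 5.9643 N/mm

5.96 N/mm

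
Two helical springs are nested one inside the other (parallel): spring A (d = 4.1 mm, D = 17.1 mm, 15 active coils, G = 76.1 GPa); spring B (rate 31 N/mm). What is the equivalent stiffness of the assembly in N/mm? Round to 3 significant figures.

k_A = Gd⁴/(8D³N_a) = (76.1×10³)(4.1⁴)/(8·17.1³·15) = 35.839 N/mm
Parallel: k_eq = 35.839 + 31 = 66.839 N/mm

66.8 N/mm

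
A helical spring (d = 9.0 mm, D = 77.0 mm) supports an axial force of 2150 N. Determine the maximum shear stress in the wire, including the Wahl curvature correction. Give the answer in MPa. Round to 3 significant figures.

Spring index C = D/d = 77.0/9.0 = 8.5556
K_W = (4C−1)/(4C−4) + 0.615/C = 33.222/30.222 + 0.0719 = 1.1711
τ₀ = 8FD/(πd³) = 8·2150·77.0/(π·9.0³) = 1.3244e+06/2290.2 = 578.28 MPa
τ_max = K·τ₀ = 1.1711 × 578.28 = 677.26 MPa

677 MPa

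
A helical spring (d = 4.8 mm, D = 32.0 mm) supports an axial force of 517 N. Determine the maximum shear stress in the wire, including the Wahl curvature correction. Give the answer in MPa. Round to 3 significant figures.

467 MPa

Spring index C = D/d = 32.0/4.8 = 6.6667
K_W = (4C−1)/(4C−4) + 0.615/C = 25.667/22.667 + 0.0922 = 1.2246
τ₀ = 8FD/(πd³) = 8·517·32.0/(π·4.8³) = 132352/347.44 = 380.94 MPa
τ_max = K·τ₀ = 1.2246 × 380.94 = 466.5 MPa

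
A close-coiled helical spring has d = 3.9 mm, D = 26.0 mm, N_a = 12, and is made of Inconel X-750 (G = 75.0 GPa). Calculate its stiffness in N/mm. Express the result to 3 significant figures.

10.3 N/mm

k = Gd⁴/(8D³N_a) = (75.0×10³ × 3.9⁴) / (8 × 26.0³ × 12)
  = 1.73508e+07 / 1.6873e+06 = 10.283 N/mm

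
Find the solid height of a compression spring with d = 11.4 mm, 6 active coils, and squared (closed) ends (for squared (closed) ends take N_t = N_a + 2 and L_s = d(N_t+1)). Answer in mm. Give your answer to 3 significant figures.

103 mm

squared (closed) ends: N_t = N_a + 2 = 6 + 2 = 8
L_s = d·(N_t+1) = 11.4 × 9 = 102.6 mm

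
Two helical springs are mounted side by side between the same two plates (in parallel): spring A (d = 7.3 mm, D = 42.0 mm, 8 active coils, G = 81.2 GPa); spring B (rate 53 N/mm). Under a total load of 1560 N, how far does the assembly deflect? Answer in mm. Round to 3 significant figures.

15.3 mm

k_A = Gd⁴/(8D³N_a) = (81.2×10³)(7.3⁴)/(8·42.0³·8) = 48.632 N/mm
Parallel: k_eq = 48.632 + 53 = 101.63 N/mm
δ = F/k_eq = 1560/101.63 = 15.35 mm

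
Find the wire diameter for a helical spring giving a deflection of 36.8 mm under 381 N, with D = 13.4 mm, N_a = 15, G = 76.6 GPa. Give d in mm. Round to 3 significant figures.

2.50 mm

Required rate k = F/δ = 381/36.8 = 10.353 N/mm
d = (8D³N_a·k / G)^(1/4) = (8·13.4³·15·10.353 / (76.6×10³))^0.25
  = (39.025)^0.25 = 2.4994 mm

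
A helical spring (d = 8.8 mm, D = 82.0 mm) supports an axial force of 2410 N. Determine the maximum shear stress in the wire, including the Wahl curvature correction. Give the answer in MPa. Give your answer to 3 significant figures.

Spring index C = D/d = 82.0/8.8 = 9.3182
K_W = (4C−1)/(4C−4) + 0.615/C = 36.273/33.273 + 0.0660 = 1.1562
τ₀ = 8FD/(πd³) = 8·2410·82.0/(π·8.8³) = 1.58096e+06/2140.9 = 738.45 MPa
τ_max = K·τ₀ = 1.1562 × 738.45 = 853.77 MPa

854 MPa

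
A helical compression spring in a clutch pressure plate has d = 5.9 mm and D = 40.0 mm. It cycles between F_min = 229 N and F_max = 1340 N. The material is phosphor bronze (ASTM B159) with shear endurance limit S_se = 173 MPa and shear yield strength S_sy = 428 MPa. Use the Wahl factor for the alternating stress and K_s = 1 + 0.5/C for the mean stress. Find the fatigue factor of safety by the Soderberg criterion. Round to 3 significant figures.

0.342

C = D/d = 40.0/5.9 = 6.7797; K_W = (4C−1)/(4C−4)+0.615/C = 1.2205; K_s = 1+0.5/C = 1.0737
F_a = (F_max−F_min)/2 = 555.5 N; F_m = (F_max+F_min)/2 = 784.5 N
τ_a = K_W·8F_aD/(πd³) = 1.2205 × 275.5 = 336.25 MPa
τ_m = K_s·8F_mD/(πd³) = 1.0737 × 389.08 = 417.77 MPa
Soderberg: 1/n_f = τ_a/S_se + τ_m/S_sy = 336.25/173 + 417.77/428 = 1.94362 + 0.97610 = 2.9197
n_f = 1/2.9197 = 0.3425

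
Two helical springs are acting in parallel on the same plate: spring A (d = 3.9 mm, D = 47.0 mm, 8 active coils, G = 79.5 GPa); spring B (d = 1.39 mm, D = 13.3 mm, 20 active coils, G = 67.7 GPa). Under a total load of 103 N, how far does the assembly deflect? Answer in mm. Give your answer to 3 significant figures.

k_A = Gd⁴/(8D³N_a) = (79.5×10³)(3.9⁴)/(8·47.0³·8) = 2.7679 N/mm
k_B = Gd⁴/(8D³N_a) = (67.7×10³)(1.39⁴)/(8·13.3³·20) = 0.67139 N/mm
Parallel: k_eq = 2.7679 + 0.67139 = 3.4393 N/mm
δ = F/k_eq = 103/3.4393 = 29.948 mm

29.9 mm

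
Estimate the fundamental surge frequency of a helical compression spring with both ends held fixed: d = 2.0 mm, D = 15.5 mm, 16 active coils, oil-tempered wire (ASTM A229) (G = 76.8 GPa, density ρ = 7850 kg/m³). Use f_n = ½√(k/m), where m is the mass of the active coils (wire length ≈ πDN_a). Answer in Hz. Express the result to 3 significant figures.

183 Hz

k = Gd⁴/(8D³N_a) = (76.8×10³)(2.0⁴)/(8·15.5³·16) = 2.578 N/mm = 2578 N/m
Wire length L = πDN_a = π·15.5·16 = 779.11 mm
m = ρ·(πd²/4)·L = 7850 × 3.1416×10⁻⁶ m² × 0.77911 m = 0.019214 kg
f_n = ½√(k/m) = 0.5·√(2578/0.019214) = 0.5·√(1.3417e+05) = 183.15 Hz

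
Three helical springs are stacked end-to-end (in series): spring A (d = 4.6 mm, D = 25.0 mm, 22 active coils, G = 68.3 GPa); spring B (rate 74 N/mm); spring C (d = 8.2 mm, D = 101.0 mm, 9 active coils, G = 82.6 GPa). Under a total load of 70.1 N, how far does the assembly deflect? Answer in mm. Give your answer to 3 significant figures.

k_A = Gd⁴/(8D³N_a) = (68.3×10³)(4.6⁴)/(8·25.0³·22) = 11.12 N/mm
k_C = Gd⁴/(8D³N_a) = (82.6×10³)(8.2⁴)/(8·101.0³·9) = 5.0343 N/mm
Series: 1/k_eq = 1/11.12 + 1/74 + 1/5.0343 = 0.30208; k_eq = 3.3104 N/mm
δ = F/k_eq = 70.1/3.3104 = 21.176 mm

21.2 mm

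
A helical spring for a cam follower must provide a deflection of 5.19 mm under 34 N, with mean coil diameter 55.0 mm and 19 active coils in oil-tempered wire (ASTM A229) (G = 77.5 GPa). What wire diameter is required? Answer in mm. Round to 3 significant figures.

6.80 mm

Required rate k = F/δ = 34/5.19 = 6.5511 N/mm
d = (8D³N_a·k / G)^(1/4) = (8·55.0³·19·6.5511 / (77.5×10³))^0.25
  = (2137.7)^0.25 = 6.7996 mm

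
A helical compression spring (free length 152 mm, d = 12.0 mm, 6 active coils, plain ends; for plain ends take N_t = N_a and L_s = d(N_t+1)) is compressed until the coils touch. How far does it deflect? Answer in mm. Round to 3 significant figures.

N_t = 6; L_s = 12.0·7 = 84 mm
δ_solid = L₀ − L_s = 152 − 84 = 68 mm

68.0 mm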